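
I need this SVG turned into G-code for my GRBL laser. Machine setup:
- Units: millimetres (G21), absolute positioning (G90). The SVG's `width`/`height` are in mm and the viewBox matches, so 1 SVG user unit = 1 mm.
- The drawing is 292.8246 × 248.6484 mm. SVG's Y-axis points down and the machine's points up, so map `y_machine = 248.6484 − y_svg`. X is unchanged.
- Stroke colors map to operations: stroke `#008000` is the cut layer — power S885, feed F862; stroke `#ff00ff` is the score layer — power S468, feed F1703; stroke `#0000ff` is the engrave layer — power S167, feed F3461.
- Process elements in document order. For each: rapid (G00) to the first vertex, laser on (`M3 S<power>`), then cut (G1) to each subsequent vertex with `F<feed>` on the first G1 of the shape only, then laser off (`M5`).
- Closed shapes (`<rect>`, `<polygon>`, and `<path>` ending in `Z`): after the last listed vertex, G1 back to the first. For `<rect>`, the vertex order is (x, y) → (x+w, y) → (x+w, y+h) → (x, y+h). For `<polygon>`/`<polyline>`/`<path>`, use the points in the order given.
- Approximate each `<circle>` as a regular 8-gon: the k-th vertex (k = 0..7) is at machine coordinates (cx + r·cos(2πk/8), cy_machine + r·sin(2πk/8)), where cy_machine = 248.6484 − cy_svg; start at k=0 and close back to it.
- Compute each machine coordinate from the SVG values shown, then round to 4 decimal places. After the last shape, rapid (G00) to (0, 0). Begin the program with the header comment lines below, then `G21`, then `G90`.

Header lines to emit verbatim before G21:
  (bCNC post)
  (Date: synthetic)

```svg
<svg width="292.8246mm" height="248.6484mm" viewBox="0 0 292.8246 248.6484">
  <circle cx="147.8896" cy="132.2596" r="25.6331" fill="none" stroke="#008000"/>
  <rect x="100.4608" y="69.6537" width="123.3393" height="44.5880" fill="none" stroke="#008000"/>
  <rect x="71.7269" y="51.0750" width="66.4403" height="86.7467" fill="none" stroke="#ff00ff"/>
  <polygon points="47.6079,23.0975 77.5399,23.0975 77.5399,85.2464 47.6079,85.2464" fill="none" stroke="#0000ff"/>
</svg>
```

1 u = 1 mm; y_m = 248.6484 − y.

[1] `<circle>` circle, #008000→cut S885 F862: (173.5227,116.3888) → (166.0149,134.5141) → (147.8896,142.0219) → (129.7643,134.5141) → (122.2565,116.3888) → (129.7643,98.2635) → (147.8896,90.7557) → (166.0149,98.2635) → (173.5227,116.3888) (closed)

[2] `<rect>` rectangle, #008000→cut S885 F862: (100.4608,178.9947) → (223.8001,178.9947) → (223.8001,134.4067) → (100.4608,134.4067) → (100.4608,178.9947) (closed)

[3] `<rect>` rectangle, #ff00ff→score S468 F1703: (71.7269,197.5734) → (138.1672,197.5734) → (138.1672,110.8267) → (71.7269,110.8267) → (71.7269,197.5734) (closed)

[4] `<polygon>` rectangle, #0000ff→engrave S167 F3461: (47.6079,225.5509) → (77.5399,225.5509) → (77.5399,163.4020) → (47.6079,163.4020) → (47.6079,225.5509) (closed)

(bCNC post)
(Date: synthetic)
G21
G90
G00 X173.5227 Y116.3888
M3 S885
G1 X166.0149 Y134.5141 F862
G1 X147.8896 Y142.0219
G1 X129.7643 Y134.5141
G1 X122.2565 Y116.3888
G1 X129.7643 Y98.2635
G1 X147.8896 Y90.7557
G1 X166.0149 Y98.2635
G1 X173.5227 Y116.3888
M5
G00 X100.4608 Y178.9947
M3 S885
G1 X223.8001 Y178.9947 F862
G1 X223.8001 Y134.4067
G1 X100.4608 Y134.4067
G1 X100.4608 Y178.9947
M5
G00 X71.7269 Y197.5734
M3 S468
G1 X138.1672 Y197.5734 F1703
G1 X138.1672 Y110.8267
G1 X71.7269 Y110.8267
G1 X71.7269 Y197.5734
M5
G00 X47.6079 Y225.5509
M3 S167
G1 X77.5399 Y225.5509 F3461
G1 X77.5399 Y163.4020
G1 X47.6079 Y163.4020
G1 X47.6079 Y225.5509
M5
G00 X0.0000 Y0.0000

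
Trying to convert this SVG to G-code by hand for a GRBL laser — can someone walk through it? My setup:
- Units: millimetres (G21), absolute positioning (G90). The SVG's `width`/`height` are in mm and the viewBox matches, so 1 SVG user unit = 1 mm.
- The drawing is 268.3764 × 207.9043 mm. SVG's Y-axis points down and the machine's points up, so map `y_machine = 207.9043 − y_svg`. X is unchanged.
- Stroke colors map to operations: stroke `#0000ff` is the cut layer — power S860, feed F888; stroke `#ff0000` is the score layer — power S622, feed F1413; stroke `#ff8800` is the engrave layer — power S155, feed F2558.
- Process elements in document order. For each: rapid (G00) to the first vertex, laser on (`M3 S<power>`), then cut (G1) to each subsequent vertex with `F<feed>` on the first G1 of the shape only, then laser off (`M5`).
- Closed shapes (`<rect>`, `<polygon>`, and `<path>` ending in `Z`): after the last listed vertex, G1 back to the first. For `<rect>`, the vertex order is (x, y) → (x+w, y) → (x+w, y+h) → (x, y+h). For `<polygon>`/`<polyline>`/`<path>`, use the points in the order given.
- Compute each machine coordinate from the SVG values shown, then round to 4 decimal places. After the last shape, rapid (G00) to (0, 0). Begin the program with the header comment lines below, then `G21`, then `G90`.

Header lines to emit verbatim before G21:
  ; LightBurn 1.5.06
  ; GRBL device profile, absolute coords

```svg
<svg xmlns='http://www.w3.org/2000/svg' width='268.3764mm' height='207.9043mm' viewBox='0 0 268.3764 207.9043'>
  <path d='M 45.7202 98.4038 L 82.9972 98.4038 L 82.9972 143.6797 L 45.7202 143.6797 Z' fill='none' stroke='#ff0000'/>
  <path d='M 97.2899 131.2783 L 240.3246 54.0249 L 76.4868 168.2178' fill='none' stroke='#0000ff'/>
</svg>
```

; LightBurn 1.5.06
; GRBL device profile, absolute coords
G21
G90
G00 X45.7202 Y109.5005
M3 S622
G1 X82.9972 Y109.5005 F1413
G1 X82.9972 Y64.2246
G1 X45.7202 Y64.2246
G1 X45.7202 Y109.5005
M5
G00 X97.2899 Y76.6260
M3 S860
G1 X240.3246 Y153.8794 F888
G1 X76.4868 Y39.6865
M5
G00 X0.0000 Y0.0000

Since the viewBox matches the mm dimensions, user units are millimetres directly. The only transform is the Y-flip y_m = 207.9043 − y_svg.

Shape 1 is a rectangle drawn with `<path>`. Its stroke #ff0000 means score at S622, F1413. After flipping Y the toolpath is (45.7202,109.5005) → (82.9972,109.5005) → (82.9972,64.2246) → (45.7202,64.2246) → (45.7202,109.5005), returning to the start.

Shape 2 is a open polyline drawn with `<path>`. Its stroke #0000ff means cut at S860, F888. After flipping Y the toolpath is (97.2899,76.6260) → (240.3246,153.8794) → (76.4868,39.6865).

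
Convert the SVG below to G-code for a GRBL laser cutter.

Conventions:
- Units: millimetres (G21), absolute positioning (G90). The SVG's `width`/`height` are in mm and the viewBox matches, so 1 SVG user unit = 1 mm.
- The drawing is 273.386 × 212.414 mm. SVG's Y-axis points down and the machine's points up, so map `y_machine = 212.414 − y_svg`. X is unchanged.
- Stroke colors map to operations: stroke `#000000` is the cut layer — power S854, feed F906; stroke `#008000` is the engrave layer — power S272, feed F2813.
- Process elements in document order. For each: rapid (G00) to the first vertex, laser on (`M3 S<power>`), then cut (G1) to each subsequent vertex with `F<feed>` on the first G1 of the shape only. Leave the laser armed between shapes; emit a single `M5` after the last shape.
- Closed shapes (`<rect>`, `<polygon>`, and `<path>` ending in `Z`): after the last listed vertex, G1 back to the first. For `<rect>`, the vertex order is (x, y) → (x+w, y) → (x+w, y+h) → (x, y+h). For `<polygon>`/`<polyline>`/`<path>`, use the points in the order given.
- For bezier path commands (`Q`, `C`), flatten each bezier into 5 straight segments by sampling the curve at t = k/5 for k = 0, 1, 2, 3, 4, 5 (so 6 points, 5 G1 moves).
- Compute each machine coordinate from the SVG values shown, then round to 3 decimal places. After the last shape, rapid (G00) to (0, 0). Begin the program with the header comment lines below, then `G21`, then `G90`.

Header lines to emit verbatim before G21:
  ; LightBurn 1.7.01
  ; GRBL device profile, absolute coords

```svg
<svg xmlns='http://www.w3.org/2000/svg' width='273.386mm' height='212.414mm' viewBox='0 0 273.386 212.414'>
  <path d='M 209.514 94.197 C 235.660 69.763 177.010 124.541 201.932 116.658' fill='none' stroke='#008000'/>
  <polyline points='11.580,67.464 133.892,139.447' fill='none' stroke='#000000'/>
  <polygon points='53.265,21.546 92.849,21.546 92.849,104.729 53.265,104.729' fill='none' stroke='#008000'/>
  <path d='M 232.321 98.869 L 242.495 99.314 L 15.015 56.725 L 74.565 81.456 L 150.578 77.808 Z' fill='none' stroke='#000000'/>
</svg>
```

Since the viewBox matches the mm dimensions, user units are millimetres directly. The only transform is the Y-flip y_m = 212.414 − y_svg.

Shape 1 is a cubic bezier drawn with `<path>`. Its stroke #008000 means engrave at S272, F2813. After flipping Y the toolpath is (209.514,118.217) → (216.373,124.507) → (210.963,118.596) → (201.365,107.294) → (195.660,97.411) → (201.932,95.756).

Shape 2 is a line segment drawn with `<polyline>`. Its stroke #000000 means cut at S854, F906. After flipping Y the toolpath is (11.580,144.950) → (133.892,72.967).

Shape 3 is a rectangle drawn with `<polygon>`. Its stroke #008000 means engrave at S272, F2813. After flipping Y the toolpath is (53.265,190.868) → (92.849,190.868) → (92.849,107.685) → (53.265,107.685) → (53.265,190.868), returning to the start.

Shape 4 is a closed polygon drawn with `<path>`. Its stroke #000000 means cut at S854, F906. After flipping Y the toolpath is (232.321,113.545) → (242.495,113.100) → (15.015,155.689) → (74.565,130.958) → (150.578,134.606) → (232.321,113.545), returning to the start.

; LightBurn 1.7.01
; GRBL device profile, absolute coords
G21
G90
G00 X209.514 Y118.217
M3 S272
G1 X216.373 Y124.507 F2813
G1 X210.963 Y118.596
G1 X201.365 Y107.294
G1 X195.660 Y97.411
G1 X201.932 Y95.756
G00 X11.580 Y144.950
M3 S854
G1 X133.892 Y72.967 F906
G00 X53.265 Y190.868
M3 S272
G1 X92.849 Y190.868 F2813
G1 X92.849 Y107.685
G1 X53.265 Y107.685
G1 X53.265 Y190.868
G00 X232.321 Y113.545
M3 S854
G1 X242.495 Y113.100 F906
G1 X15.015 Y155.689
G1 X74.565 Y130.958
G1 X150.578 Y134.606
G1 X232.321 Y113.545
M5
G00 X0.000 Y0.000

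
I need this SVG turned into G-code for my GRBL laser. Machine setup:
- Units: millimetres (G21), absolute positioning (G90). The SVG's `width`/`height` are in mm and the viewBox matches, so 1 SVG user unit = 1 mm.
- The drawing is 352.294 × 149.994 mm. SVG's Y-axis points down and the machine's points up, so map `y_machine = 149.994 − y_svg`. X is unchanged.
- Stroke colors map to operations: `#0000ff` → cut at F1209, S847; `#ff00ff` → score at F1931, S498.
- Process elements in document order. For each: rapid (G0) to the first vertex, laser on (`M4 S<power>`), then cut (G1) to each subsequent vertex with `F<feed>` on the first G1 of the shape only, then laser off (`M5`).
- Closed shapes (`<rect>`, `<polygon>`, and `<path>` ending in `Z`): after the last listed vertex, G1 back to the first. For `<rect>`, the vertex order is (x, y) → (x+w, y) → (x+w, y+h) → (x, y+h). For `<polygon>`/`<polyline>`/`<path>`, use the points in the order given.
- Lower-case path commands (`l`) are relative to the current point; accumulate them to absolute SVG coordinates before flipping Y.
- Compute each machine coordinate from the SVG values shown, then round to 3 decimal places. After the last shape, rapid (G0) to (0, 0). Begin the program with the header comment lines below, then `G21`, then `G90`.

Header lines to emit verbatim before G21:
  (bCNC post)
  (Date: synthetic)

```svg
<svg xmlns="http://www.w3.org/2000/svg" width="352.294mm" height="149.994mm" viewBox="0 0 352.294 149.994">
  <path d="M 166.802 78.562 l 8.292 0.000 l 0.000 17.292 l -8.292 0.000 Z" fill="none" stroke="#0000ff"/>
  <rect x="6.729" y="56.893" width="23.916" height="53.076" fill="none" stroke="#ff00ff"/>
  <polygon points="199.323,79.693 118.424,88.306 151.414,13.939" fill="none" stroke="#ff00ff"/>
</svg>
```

(bCNC post)
(Date: synthetic)
G21
G90
G0 X166.802 Y71.432
M4 S847
G1 X175.094 Y71.432 F1209
G1 X175.094 Y54.140
G1 X166.802 Y54.140
G1 X166.802 Y71.432
M5
G0 X6.729 Y93.101
M4 S498
G1 X30.645 Y93.101 F1931
G1 X30.645 Y40.025
G1 X6.729 Y40.025
G1 X6.729 Y93.101
M5
G0 X199.323 Y70.301
M4 S498
G1 X118.424 Y61.688 F1931
G1 X151.414 Y136.055
G1 X199.323 Y70.301
M5
G0 X0.000 Y0.000

viewBox `0 0 352.294 149.994` with mm width/height → 1 unit = 1 mm. Flip: y_m = 149.994 − y_svg.

**Shape 1** — `<path>` rectangle, stroke `#0000ff` → cut (S847, F1209). Machine vertices: (166.802,71.432) → (175.094,71.432) → (175.094,54.140) → (166.802,54.140) → (166.802,71.432). Closed: final G1 returns to the first vertex.

**Shape 2** — `<rect>` rectangle, stroke `#ff00ff` → score (S498, F1931). Machine vertices: (6.729,93.101) → (30.645,93.101) → (30.645,40.025) → (6.729,40.025) → (6.729,93.101). Closed: final G1 returns to the first vertex.

**Shape 3** — `<polygon>` regular polygon, stroke `#ff00ff` → score (S498, F1931). Machine vertices: (199.323,70.301) → (118.424,61.688) → (151.414,136.055) → (199.323,70.301). Closed: final G1 returns to the first vertex.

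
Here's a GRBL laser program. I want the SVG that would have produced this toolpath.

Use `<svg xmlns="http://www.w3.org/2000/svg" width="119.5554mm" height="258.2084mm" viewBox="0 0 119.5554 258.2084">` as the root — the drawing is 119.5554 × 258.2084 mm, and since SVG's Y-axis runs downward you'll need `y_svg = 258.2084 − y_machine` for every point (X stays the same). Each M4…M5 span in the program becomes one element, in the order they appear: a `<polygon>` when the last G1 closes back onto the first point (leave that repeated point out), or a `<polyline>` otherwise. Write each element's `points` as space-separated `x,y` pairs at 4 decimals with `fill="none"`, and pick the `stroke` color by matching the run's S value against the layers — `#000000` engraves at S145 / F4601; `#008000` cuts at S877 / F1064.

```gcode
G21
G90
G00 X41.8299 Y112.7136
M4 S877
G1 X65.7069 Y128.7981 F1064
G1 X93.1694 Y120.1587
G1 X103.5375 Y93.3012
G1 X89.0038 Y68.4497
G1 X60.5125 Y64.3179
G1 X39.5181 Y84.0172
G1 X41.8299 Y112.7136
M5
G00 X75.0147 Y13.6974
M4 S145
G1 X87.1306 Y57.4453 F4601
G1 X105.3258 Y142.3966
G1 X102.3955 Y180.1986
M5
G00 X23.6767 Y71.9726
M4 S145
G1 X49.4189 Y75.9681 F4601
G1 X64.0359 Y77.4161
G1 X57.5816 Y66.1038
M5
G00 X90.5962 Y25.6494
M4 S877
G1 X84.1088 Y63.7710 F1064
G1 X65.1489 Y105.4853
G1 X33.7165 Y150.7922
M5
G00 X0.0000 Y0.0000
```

y_svg = 258.2084 − y_m.

[1] S877→`#008000` (cut); closed run; points: 41.8299,145.4948 65.7069,129.4103 93.1694,138.0497 103.5375,164.9072 89.0038,189.7587 60.5125,193.8905 39.5181,174.1912

[2] S145→`#000000` (engrave); open run; points: 75.0147,244.5110 87.1306,200.7631 105.3258,115.8118 102.3955,78.0098

[3] S145→`#000000` (engrave); open run; points: 23.6767,186.2358 49.4189,182.2403 64.0359,180.7923 57.5816,192.1046

[4] S877→`#008000` (cut); open run; points: 90.5962,232.5590 84.1088,194.4374 65.1489,152.7231 33.7165,107.4162

<svg xmlns="http://www.w3.org/2000/svg" width="119.5554mm" height="258.2084mm" viewBox="0 0 119.5554 258.2084">
  <polygon points="41.8299,145.4948 65.7069,129.4103 93.1694,138.0497 103.5375,164.9072 89.0038,189.7587 60.5125,193.8905 39.5181,174.1912" fill="none" stroke="#008000"/>
  <polyline points="75.0147,244.5110 87.1306,200.7631 105.3258,115.8118 102.3955,78.0098" fill="none" stroke="#000000"/>
  <polyline points="23.6767,186.2358 49.4189,182.2403 64.0359,180.7923 57.5816,192.1046" fill="none" stroke="#000000"/>
  <polyline points="90.5962,232.5590 84.1088,194.4374 65.1489,152.7231 33.7165,107.4162" fill="none" stroke="#008000"/>
</svg>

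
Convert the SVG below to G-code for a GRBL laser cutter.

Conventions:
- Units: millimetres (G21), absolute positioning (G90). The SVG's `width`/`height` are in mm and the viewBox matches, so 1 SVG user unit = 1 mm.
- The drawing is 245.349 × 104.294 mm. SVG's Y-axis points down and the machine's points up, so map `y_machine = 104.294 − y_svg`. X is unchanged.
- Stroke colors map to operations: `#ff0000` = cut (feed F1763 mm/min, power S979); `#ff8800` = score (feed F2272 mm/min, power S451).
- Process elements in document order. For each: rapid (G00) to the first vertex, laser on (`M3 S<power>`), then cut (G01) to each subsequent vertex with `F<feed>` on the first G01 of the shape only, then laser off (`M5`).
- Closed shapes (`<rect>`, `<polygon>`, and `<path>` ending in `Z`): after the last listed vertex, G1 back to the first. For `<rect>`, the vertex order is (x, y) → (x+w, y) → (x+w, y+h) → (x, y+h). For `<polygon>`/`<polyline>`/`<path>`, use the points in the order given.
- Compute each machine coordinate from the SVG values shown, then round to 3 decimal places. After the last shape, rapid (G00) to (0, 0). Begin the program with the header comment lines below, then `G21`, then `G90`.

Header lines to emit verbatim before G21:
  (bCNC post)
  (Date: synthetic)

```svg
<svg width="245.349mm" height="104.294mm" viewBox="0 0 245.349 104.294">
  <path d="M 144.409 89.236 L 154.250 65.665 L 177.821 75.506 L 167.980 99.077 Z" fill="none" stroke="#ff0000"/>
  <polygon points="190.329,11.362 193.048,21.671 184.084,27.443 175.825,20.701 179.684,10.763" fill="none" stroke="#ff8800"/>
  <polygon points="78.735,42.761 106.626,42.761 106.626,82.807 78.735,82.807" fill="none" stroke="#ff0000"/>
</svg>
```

viewBox `0 0 245.349 104.294` with mm width/height → 1 unit = 1 mm. Flip: y_m = 104.294 − y_svg.

**Shape 1** — `<path>` regular polygon, stroke `#ff0000` → cut (S979, F1763). Machine vertices: (144.409,15.058) → (154.250,38.629) → (177.821,28.788) → (167.980,5.217) → (144.409,15.058). Closed: final G1 returns to the first vertex.

**Shape 2** — `<polygon>` regular polygon, stroke `#ff8800` → score (S451, F2272). Machine vertices: (190.329,92.932) → (193.048,82.623) → (184.084,76.851) → (175.825,83.593) → (179.684,93.531) → (190.329,92.932). Closed: final G1 returns to the first vertex.

**Shape 3** — `<polygon>` rectangle, stroke `#ff0000` → cut (S979, F1763). Machine vertices: (78.735,61.533) → (106.626,61.533) → (106.626,21.487) → (78.735,21.487) → (78.735,61.533). Closed: final G1 returns to the first vertex.

(bCNC post)
(Date: synthetic)
G21
G90
G00 X144.409 Y15.058
M3 S979
G01 X154.250 Y38.629 F1763
G01 X177.821 Y28.788
G01 X167.980 Y5.217
G01 X144.409 Y15.058
M5
G00 X190.329 Y92.932
M3 S451
G01 X193.048 Y82.623 F2272
G01 X184.084 Y76.851
G01 X175.825 Y83.593
G01 X179.684 Y93.531
G01 X190.329 Y92.932
M5
G00 X78.735 Y61.533
M3 S979
G01 X106.626 Y61.533 F1763
G01 X106.626 Y21.487
G01 X78.735 Y21.487
G01 X78.735 Y61.533
M5
G00 X0.000 Y0.000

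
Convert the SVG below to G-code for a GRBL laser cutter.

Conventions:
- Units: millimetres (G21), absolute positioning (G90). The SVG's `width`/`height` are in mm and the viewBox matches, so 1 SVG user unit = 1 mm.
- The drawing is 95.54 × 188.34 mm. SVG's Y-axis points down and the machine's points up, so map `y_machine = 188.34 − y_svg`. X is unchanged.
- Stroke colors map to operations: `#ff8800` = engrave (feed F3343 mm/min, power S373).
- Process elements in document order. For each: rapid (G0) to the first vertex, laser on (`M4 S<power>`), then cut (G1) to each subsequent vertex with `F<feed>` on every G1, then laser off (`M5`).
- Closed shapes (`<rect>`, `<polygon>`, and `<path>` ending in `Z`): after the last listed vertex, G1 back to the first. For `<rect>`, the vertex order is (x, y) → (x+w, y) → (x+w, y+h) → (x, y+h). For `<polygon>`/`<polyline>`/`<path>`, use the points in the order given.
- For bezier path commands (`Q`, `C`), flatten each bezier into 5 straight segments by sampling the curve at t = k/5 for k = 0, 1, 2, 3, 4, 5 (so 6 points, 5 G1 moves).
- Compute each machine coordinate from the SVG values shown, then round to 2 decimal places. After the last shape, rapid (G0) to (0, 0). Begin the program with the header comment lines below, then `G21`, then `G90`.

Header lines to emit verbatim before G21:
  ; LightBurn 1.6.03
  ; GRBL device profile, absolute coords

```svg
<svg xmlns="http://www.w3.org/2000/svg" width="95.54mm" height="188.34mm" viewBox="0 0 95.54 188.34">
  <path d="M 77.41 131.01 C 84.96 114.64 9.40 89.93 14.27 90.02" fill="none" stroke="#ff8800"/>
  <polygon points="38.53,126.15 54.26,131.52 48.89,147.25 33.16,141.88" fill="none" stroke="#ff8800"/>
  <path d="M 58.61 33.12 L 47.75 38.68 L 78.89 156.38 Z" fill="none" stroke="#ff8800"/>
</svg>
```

; LightBurn 1.6.03
; GRBL device profile, absolute coords
G21
G90
G0 X77.41 Y57.33
M4 S373
G1 X73.28 Y67.89 F3343
G1 X57.04 Y78.86 F3343
G1 X36.57 Y88.64 F3343
G1 X19.69 Y95.66 F3343
G1 X14.27 Y98.32 F3343
M5
G0 X38.53 Y62.19
M4 S373
G1 X54.26 Y56.82 F3343
G1 X48.89 Y41.09 F3343
G1 X33.16 Y46.46 F3343
G1 X38.53 Y62.19 F3343
M5
G0 X58.61 Y155.22
M4 S373
G1 X47.75 Y149.66 F3343
G1 X78.89 Y31.96 F3343
G1 X58.61 Y155.22 F3343
M5
G0 X0.00 Y0.00

Since the viewBox matches the mm dimensions, user units are millimetres directly. The only transform is the Y-flip y_m = 188.34 − y_svg.

Shape 1 is a cubic bezier drawn with `<path>`. Its stroke #ff8800 means engrave at S373, F3343. After flipping Y the toolpath is (77.41,57.33) → (73.28,67.89) → (57.04,78.86) → (36.57,88.64) → (19.69,95.66) → (14.27,98.32).

Shape 2 is a regular polygon drawn with `<polygon>`. Its stroke #ff8800 means engrave at S373, F3343. After flipping Y the toolpath is (38.53,62.19) → (54.26,56.82) → (48.89,41.09) → (33.16,46.46) → (38.53,62.19), returning to the start.

Shape 3 is a closed polygon drawn with `<path>`. Its stroke #ff8800 means engrave at S373, F3343. After flipping Y the toolpath is (58.61,155.22) → (47.75,149.66) → (78.89,31.96) → (58.61,155.22), returning to the start.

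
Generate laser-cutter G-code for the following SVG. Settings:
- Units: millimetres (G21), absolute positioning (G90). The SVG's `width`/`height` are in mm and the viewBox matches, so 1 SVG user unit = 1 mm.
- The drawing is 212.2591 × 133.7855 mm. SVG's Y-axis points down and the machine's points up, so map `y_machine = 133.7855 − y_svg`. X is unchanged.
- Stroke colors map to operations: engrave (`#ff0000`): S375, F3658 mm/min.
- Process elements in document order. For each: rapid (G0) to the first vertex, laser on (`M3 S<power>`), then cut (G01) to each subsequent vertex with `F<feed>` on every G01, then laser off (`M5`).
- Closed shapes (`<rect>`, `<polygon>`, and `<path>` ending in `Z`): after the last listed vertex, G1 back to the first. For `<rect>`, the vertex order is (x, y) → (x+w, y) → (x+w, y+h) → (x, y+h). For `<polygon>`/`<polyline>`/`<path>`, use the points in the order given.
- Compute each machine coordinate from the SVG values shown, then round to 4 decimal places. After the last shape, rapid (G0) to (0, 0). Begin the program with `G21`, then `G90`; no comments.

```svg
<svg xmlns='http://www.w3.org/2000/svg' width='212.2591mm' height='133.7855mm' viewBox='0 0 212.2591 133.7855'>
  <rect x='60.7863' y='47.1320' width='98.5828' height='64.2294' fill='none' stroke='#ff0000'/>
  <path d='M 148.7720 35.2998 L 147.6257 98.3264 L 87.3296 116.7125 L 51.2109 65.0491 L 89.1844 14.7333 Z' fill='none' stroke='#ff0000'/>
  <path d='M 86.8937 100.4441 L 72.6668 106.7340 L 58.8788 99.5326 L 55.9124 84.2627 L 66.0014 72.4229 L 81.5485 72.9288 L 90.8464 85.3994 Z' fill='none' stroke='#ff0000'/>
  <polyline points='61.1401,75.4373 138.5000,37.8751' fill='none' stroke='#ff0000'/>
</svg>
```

Since the viewBox matches the mm dimensions, user units are millimetres directly. The only transform is the Y-flip y_m = 133.7855 − y_svg.

Shape 1 is a rectangle drawn with `<rect>`. Its stroke #ff0000 means engrave at S375, F3658. After flipping Y the toolpath is (60.7863,86.6535) → (159.3691,86.6535) → (159.3691,22.4241) → (60.7863,22.4241) → (60.7863,86.6535), returning to the start.

Shape 2 is a regular polygon drawn with `<path>`. Its stroke #ff0000 means engrave at S375, F3658. After flipping Y the toolpath is (148.7720,98.4857) → (147.6257,35.4591) → (87.3296,17.0730) → (51.2109,68.7364) → (89.1844,119.0522) → (148.7720,98.4857), returning to the start.

Shape 3 is a regular polygon drawn with `<path>`. Its stroke #ff0000 means engrave at S375, F3658. After flipping Y the toolpath is (86.8937,33.3414) → (72.6668,27.0515) → (58.8788,34.2529) → (55.9124,49.5228) → (66.0014,61.3626) → (81.5485,60.8567) → (90.8464,48.3861) → (86.8937,33.3414), returning to the start.

Shape 4 is a line segment drawn with `<polyline>`. Its stroke #ff0000 means engrave at S375, F3658. After flipping Y the toolpath is (61.1401,58.3482) → (138.5000,95.9104).

G21
G90
G0 X60.7863 Y86.6535
M3 S375
G01 X159.3691 Y86.6535 F3658
G01 X159.3691 Y22.4241 F3658
G01 X60.7863 Y22.4241 F3658
G01 X60.7863 Y86.6535 F3658
M5
G0 X148.7720 Y98.4857
M3 S375
G01 X147.6257 Y35.4591 F3658
G01 X87.3296 Y17.0730 F3658
G01 X51.2109 Y68.7364 F3658
G01 X89.1844 Y119.0522 F3658
G01 X148.7720 Y98.4857 F3658
M5
G0 X86.8937 Y33.3414
M3 S375
G01 X72.6668 Y27.0515 F3658
G01 X58.8788 Y34.2529 F3658
G01 X55.9124 Y49.5228 F3658
G01 X66.0014 Y61.3626 F3658
G01 X81.5485 Y60.8567 F3658
G01 X90.8464 Y48.3861 F3658
G01 X86.8937 Y33.3414 F3658
M5
G0 X61.1401 Y58.3482
M3 S375
G01 X138.5000 Y95.9104 F3658
M5
G0 X0.0000 Y0.0000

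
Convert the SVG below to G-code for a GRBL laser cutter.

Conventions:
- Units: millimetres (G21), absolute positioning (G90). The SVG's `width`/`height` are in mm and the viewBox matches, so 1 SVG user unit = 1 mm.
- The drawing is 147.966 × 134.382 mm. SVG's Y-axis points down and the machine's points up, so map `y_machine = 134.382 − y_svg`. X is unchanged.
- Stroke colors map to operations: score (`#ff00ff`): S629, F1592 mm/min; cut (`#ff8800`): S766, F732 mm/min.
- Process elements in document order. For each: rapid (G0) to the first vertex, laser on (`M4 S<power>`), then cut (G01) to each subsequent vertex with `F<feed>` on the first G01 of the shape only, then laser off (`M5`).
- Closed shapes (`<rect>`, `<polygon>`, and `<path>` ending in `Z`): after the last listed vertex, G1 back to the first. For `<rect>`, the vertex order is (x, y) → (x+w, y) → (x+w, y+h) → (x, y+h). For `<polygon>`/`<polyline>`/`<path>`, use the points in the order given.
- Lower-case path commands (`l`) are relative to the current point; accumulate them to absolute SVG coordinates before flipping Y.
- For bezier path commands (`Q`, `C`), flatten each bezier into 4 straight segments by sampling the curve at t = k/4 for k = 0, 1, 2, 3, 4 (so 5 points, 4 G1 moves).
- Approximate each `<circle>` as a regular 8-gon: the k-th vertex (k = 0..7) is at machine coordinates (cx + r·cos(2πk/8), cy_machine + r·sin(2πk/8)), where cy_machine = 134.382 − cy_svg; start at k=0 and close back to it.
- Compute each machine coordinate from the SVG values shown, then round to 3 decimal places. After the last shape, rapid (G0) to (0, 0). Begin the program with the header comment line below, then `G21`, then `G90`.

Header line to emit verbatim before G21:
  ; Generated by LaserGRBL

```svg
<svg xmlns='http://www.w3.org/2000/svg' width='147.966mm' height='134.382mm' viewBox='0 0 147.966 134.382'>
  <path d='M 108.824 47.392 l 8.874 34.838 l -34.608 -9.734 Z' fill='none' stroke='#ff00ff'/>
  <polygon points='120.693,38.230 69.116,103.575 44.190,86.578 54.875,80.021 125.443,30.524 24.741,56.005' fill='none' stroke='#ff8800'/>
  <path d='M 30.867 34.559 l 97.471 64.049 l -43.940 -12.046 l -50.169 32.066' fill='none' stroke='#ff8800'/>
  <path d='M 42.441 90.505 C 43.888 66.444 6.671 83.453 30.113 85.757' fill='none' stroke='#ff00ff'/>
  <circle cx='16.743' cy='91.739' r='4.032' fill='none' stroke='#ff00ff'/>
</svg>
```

; Generated by LaserGRBL
G21
G90
G0 X108.824 Y86.990
M4 S629
G01 X117.698 Y52.152 F1592
G01 X83.090 Y61.886
G01 X108.824 Y86.990
M5
G0 X120.693 Y96.152
M4 S766
G01 X69.116 Y30.807 F732
G01 X44.190 Y47.804
G01 X54.875 Y54.361
G01 X125.443 Y103.858
G01 X24.741 Y78.377
G01 X120.693 Y96.152
M5
G0 X30.867 Y99.823
M4 S766
G01 X128.338 Y35.774 F732
G01 X84.398 Y47.820
G01 X34.229 Y15.754
M5
G0 X42.441 Y43.877
M4 S629
G01 X37.829 Y55.094 F1592
G01 X28.029 Y56.138
G01 X22.353 Y52.239
G01 X30.113 Y48.625
M5
G0 X20.775 Y42.643
M4 S629
G01 X19.594 Y45.494 F1592
G01 X16.743 Y46.675
G01 X13.892 Y45.494
G01 X12.711 Y42.643
G01 X13.892 Y39.792
G01 X16.743 Y38.611
G01 X19.594 Y39.792
G01 X20.775 Y42.643
M5
G0 X0.000 Y0.000

viewBox `0 0 147.966 134.382` with mm width/height → 1 unit = 1 mm. Flip: y_m = 134.382 − y_svg.

**Shape 1** — `<path>` regular polygon, stroke `#ff00ff` → score (S629, F1592). Machine vertices: (108.824,86.990) → (117.698,52.152) → (83.090,61.886) → (108.824,86.990). Closed: final G1 returns to the first vertex.

**Shape 2** — `<polygon>` closed polygon, stroke `#ff8800` → cut (S766, F732). Machine vertices: (120.693,96.152) → (69.116,30.807) → (44.190,47.804) → (54.875,54.361) → (125.443,103.858) → (24.741,78.377) → (120.693,96.152). Closed: final G1 returns to the first vertex.

**Shape 3** — `<path>` open polyline, stroke `#ff8800` → cut (S766, F732). Machine vertices: (30.867,99.823) → (128.338,35.774) → (84.398,47.820) → (34.229,15.754). Open path.

**Shape 4** — `<path>` cubic bezier, stroke `#ff00ff` → score (S629, F1592). Control points (SVG): P0=(42.441,90.505), P1=(43.888,66.444), P2=(6.671,83.453), P3=(30.113,85.757); sampled at t=k/4. Machine vertices: (42.441,43.877) → (37.829,55.094) → (28.029,56.138) → (22.353,52.239) → (30.113,48.625). Open path.

**Shape 5** — `<circle>` circle, stroke `#ff00ff` → score (S629, F1592). Machine vertices: (20.775,42.643) → (19.594,45.494) → (16.743,46.675) → (13.892,45.494) → (12.711,42.643) → (13.892,39.792) → (16.743,38.611) → (19.594,39.792) → (20.775,42.643). Closed: final G1 returns to the first vertex.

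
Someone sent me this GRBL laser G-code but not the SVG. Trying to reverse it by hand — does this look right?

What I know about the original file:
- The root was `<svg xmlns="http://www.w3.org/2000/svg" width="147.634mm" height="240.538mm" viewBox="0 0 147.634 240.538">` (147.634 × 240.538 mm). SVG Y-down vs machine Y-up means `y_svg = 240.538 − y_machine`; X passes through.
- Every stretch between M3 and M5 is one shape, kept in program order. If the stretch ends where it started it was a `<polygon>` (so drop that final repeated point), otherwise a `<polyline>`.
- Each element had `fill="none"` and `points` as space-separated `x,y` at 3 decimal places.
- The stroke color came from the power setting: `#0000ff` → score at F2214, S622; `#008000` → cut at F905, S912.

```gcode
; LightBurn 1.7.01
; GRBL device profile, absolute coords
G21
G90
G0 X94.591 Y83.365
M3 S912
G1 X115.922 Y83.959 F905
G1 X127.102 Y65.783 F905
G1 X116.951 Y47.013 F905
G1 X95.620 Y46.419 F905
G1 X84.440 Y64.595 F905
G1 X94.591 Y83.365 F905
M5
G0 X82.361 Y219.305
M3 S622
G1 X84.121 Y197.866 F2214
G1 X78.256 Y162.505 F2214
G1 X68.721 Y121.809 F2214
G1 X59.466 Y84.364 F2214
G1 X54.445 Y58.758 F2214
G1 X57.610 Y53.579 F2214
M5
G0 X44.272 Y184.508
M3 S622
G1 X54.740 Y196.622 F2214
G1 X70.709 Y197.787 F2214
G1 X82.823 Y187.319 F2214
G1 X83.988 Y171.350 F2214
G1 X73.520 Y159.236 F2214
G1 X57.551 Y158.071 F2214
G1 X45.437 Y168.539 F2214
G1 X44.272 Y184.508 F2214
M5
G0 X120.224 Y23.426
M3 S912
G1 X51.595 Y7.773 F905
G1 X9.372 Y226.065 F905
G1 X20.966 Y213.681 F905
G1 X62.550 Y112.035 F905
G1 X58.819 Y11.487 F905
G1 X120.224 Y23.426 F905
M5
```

<svg xmlns="http://www.w3.org/2000/svg" width="147.634mm" height="240.538mm" viewBox="0 0 147.634 240.538">
  <polygon points="94.591,157.173 115.922,156.579 127.102,174.755 116.951,193.525 95.620,194.119 84.440,175.943" fill="none" stroke="#008000"/>
  <polyline points="82.361,21.233 84.121,42.672 78.256,78.033 68.721,118.729 59.466,156.174 54.445,181.780 57.610,186.959" fill="none" stroke="#0000ff"/>
  <polygon points="44.272,56.030 54.740,43.916 70.709,42.751 82.823,53.219 83.988,69.188 73.520,81.302 57.551,82.467 45.437,71.999" fill="none" stroke="#0000ff"/>
  <polygon points="120.224,217.112 51.595,232.765 9.372,14.473 20.966,26.857 62.550,128.503 58.819,229.051" fill="none" stroke="#008000"/>
</svg>

y_svg = 240.538 − y_m.

[1] S912→`#008000` (cut); closed run; points: 94.591,157.173 115.922,156.579 127.102,174.755 116.951,193.525 95.620,194.119 84.440,175.943

[2] S622→`#0000ff` (score); open run; points: 82.361,21.233 84.121,42.672 78.256,78.033 68.721,118.729 59.466,156.174 54.445,181.780 57.610,186.959

[3] S622→`#0000ff` (score); closed run; points: 44.272,56.030 54.740,43.916 70.709,42.751 82.823,53.219 83.988,69.188 73.520,81.302 57.551,82.467 45.437,71.999

[4] S912→`#008000` (cut); closed run; points: 120.224,217.112 51.595,232.765 9.372,14.473 20.966,26.857 62.550,128.503 58.819,229.051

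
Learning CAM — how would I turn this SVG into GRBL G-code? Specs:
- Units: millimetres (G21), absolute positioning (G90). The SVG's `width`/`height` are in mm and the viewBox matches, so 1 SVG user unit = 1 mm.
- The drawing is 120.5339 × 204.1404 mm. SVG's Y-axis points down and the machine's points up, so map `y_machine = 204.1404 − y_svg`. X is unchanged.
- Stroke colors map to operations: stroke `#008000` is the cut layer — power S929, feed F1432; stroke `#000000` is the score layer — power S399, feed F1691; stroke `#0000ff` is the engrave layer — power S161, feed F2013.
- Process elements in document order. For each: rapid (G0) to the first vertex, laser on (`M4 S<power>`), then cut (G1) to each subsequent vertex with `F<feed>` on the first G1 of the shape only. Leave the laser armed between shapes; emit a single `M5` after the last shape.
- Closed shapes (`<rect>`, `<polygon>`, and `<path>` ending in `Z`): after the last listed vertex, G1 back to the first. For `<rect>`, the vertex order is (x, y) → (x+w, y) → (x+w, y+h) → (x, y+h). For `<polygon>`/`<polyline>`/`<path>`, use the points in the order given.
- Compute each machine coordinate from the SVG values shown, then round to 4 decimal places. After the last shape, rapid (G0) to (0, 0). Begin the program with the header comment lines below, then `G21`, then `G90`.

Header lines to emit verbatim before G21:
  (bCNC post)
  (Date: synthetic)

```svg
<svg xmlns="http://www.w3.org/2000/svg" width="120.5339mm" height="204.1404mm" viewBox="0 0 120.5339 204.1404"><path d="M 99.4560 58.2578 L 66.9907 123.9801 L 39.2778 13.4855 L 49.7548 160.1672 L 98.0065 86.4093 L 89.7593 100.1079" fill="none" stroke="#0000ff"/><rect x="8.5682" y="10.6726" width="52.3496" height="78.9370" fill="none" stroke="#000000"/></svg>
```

(bCNC post)
(Date: synthetic)
G21
G90
G0 X99.4560 Y145.8826
M4 S161
G1 X66.9907 Y80.1603 F2013
G1 X39.2778 Y190.6549
G1 X49.7548 Y43.9732
G1 X98.0065 Y117.7311
G1 X89.7593 Y104.0325
G0 X8.5682 Y193.4678
M4 S399
G1 X60.9178 Y193.4678 F1691
G1 X60.9178 Y114.5308
G1 X8.5682 Y114.5308
G1 X8.5682 Y193.4678
M5
G0 X0.0000 Y0.0000

viewBox `0 0 120.5339 204.1404` with mm width/height → 1 unit = 1 mm. Flip: y_m = 204.1404 − y_svg.

**Shape 1** — `<path>` open polyline, stroke `#0000ff` → engrave (S161, F2013). Machine vertices: (99.4560,145.8826) → (66.9907,80.1603) → (39.2778,190.6549) → (49.7548,43.9732) → (98.0065,117.7311) → (89.7593,104.0325). Open path.

**Shape 2** — `<rect>` rectangle, stroke `#000000` → score (S399, F1691). Machine vertices: (8.5682,193.4678) → (60.9178,193.4678) → (60.9178,114.5308) → (8.5682,114.5308) → (8.5682,193.4678). Closed: final G1 returns to the first vertex.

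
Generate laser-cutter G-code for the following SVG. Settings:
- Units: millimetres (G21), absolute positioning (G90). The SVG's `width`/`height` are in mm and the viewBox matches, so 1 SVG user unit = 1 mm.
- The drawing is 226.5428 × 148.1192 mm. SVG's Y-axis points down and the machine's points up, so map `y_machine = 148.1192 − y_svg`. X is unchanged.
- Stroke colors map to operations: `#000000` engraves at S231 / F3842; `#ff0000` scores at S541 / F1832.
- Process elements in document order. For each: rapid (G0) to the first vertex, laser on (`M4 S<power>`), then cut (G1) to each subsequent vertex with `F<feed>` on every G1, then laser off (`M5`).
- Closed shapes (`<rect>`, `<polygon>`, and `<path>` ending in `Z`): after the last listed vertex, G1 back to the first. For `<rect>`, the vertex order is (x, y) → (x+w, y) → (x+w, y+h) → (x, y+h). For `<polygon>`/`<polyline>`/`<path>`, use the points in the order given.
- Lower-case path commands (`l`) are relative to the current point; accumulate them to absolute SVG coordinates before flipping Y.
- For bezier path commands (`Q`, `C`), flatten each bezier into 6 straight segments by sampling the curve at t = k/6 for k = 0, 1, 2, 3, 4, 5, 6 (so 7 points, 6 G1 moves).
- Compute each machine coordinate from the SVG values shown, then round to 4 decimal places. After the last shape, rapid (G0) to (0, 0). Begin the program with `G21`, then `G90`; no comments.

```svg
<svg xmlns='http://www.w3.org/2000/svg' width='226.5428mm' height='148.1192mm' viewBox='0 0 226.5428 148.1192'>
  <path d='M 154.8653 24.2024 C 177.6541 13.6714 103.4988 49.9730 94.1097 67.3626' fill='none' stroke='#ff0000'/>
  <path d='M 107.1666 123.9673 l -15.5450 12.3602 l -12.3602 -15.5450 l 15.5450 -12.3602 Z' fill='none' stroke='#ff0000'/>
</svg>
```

G21
G90
G0 X154.8653 Y123.9168
M4 S541
G1 X158.9297 Y125.5840 F1832
G1 X151.3287 Y121.2719 F1832
G1 X136.5542 Y112.8069 F1832
G1 X119.0983 Y102.0152 F1832
G1 X103.4528 Y90.7230 F1832
G1 X94.1097 Y80.7566 F1832
M5
G0 X107.1666 Y24.1519
M4 S541
G1 X91.6216 Y11.7917 F1832
G1 X79.2614 Y27.3367 F1832
G1 X94.8064 Y39.6969 F1832
G1 X107.1666 Y24.1519 F1832
M5
G0 X0.0000 Y0.0000

Since the viewBox matches the mm dimensions, user units are millimetres directly. The only transform is the Y-flip y_m = 148.1192 − y_svg.

Shape 1 is a cubic bezier drawn with `<path>`. Its stroke #ff0000 means score at S541, F1832. After flipping Y the toolpath is (154.8653,123.9168) → (158.9297,125.5840) → (151.3287,121.2719) → (136.5542,112.8069) → (119.0983,102.0152) → (103.4528,90.7230) → (94.1097,80.7566).

Shape 2 is a regular polygon drawn with `<path>`. Its stroke #ff0000 means score at S541, F1832. After flipping Y the toolpath is (107.1666,24.1519) → (91.6216,11.7917) → (79.2614,27.3367) → (94.8064,39.6969) → (107.1666,24.1519), returning to the start.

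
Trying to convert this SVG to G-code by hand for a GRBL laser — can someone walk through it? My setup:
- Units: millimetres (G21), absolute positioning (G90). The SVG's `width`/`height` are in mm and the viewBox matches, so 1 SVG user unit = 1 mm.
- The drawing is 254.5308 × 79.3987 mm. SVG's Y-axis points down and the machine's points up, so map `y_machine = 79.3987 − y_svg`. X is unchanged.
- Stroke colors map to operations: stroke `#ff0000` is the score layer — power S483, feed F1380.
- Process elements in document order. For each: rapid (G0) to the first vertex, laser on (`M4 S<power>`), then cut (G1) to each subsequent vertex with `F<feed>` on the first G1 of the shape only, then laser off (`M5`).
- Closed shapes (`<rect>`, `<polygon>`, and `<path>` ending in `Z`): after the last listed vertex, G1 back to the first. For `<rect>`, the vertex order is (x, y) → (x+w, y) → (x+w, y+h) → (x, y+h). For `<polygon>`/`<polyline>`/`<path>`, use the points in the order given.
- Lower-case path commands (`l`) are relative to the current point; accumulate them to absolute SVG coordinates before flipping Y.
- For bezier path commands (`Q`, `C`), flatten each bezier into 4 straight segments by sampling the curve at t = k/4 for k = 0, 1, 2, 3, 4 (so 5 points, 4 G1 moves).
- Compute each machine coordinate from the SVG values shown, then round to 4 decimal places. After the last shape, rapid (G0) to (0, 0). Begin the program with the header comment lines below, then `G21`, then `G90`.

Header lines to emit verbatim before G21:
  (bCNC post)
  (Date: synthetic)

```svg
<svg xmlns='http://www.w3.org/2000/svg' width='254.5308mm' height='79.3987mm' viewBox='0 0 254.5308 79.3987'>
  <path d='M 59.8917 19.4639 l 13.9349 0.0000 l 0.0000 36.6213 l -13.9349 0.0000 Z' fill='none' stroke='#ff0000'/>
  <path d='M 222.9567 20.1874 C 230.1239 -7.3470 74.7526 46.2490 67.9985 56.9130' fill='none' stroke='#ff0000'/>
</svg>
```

(bCNC post)
(Date: synthetic)
G21
G90
G0 X59.8917 Y59.9348
M4 S483
G1 X73.8266 Y59.9348 F1380
G1 X73.8266 Y23.3135
G1 X59.8917 Y23.3135
G1 X59.8917 Y59.9348
M5
G0 X222.9567 Y59.2113
M4 S483
G1 X202.7179 Y66.5886 F1380
G1 X150.6981 Y55.1729
G1 X96.0680 Y36.5950
G1 X67.9985 Y22.4857
M5
G0 X0.0000 Y0.0000

Since the viewBox matches the mm dimensions, user units are millimetres directly. The only transform is the Y-flip y_m = 79.3987 − y_svg.

Shape 1 is a rectangle drawn with `<path>`. Its stroke #ff0000 means score at S483, F1380. After flipping Y the toolpath is (59.8917,59.9348) → (73.8266,59.9348) → (73.8266,23.3135) → (59.8917,23.3135) → (59.8917,59.9348), returning to the start.

Shape 2 is a cubic bezier drawn with `<path>`. Its stroke #ff0000 means score at S483, F1380. After flipping Y the toolpath is (222.9567,59.2113) → (202.7179,66.5886) → (150.6981,55.1729) → (96.0680,36.5950) → (67.9985,22.4857).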